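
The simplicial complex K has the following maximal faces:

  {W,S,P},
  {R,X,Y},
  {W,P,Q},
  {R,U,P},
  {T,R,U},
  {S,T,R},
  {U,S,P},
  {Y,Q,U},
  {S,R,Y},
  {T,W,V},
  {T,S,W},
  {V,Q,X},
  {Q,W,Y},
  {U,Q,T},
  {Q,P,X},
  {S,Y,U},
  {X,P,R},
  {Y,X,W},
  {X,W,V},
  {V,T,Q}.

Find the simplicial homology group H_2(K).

H_2 = 0.

We work with the vertex ordering P < Q < R < S < T < U < V < W < X < Y. The simplices of K, each written with vertices in increasing order, are:

  0-simplices (10): P, Q, R, S, T, U, V, W, X, Y
  1-simplices (30): PQ, PR, PS, PU, PW, PX, QT, QU, QV, QW, QX, QY, RS, RT, RU, RX, RY, ST, SU, SW, SY, TU, TV, TW, UY, VW, VX, WX, WY, XY
  2-simplices (20): PQW, PQX, PRU, PRX, PSU, PSW, QTU, QTV, QUY, QVX, QWY, RST, RSY, RTU, RXY, STW, SUY, TVW, VWX, WXY

so the chain groups are C_0 ≅ Z^10, C_1 ≅ Z^30, C_2 ≅ Z^20.

The boundary map ∂_1: C_1 → C_0 is given by ∂[p,q] = [q] − [p]. For instance
  ∂TU = U − T.
The resulting 10×30 matrix has rank 9, and its Smith normal form has invariant factors (1,1,1,1,1,1,1,1,1).

∂_2: C_2 → C_1 acts by ∂[p,q,r] = [q,r] − [p,r] + [p,q]. For instance
  ∂PQW = QW − PW + PQ,
  ∂SUY = UY − SY + SU.
The 30×20 boundary matrix has rank 20 and Smith normal form diag(1,1,1,1,1,1,1,1,1,1,1,1,1,1,1,1,1,1,1,2).

Reading off H_k = ker ∂_k / im ∂_{k+1}:

  H_2: rank ker ∂_2 − rank ∂_3 = (20 − 20) − 0 = 0, and there is no ∂_3, so H_2 = 0.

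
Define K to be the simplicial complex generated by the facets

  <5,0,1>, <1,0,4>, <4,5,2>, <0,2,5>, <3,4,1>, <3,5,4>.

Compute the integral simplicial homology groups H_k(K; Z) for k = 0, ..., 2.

Order the vertices as 0 < 1 < 2 < 3 < 4 < 5. Listing each simplex with vertices in this order, K has dimension 2 with simplices:

  0-simplices (6): [0], [1], [2], [3], [4], [5]
  1-simplices (12): [0,1], [0,2], [0,4], [0,5], [1,3], [1,4], [1,5], [2,4], [2,5], [3,4], [3,5], [4,5]
  2-simplices (6): [0,1,4], [0,1,5], [0,2,5], [1,3,4], [2,4,5], [3,4,5]

giving chain groups C_0 ≅ Z^6, C_1 ≅ Z^12, C_2 ≅ Z^6.

Boundary ∂_1: C_1 → C_0 sends each edge [p,q] (with p < q) to q − p.
The 6×12 boundary matrix has rank 5 and Smith normal form diag(1,1,1,1,1).

∂_2: C_2 → C_1 acts by ∂[p,q,r] = [q,r] − [p,r] + [p,q]. For instance
  ∂[1,3,4] = [3,4] − [1,4] + [1,3],
  ∂[2,4,5] = [4,5] − [2,5] + [2,4].
The 12×6 boundary matrix has rank 6 and Smith normal form diag(1,1,1,1,1,1).

From H_k ≅ ker(∂_k) / im(∂_{k+1}) we obtain:

  H_0: rank C_0 − rank ∂_1 = 6 − 5 = 1, and the invariant factors of ∂_1 are all 1, so H_0 = Z.
  H_1: rank ker ∂_1 − rank ∂_2 = (12 − 5) − 6 = 1, and the invariant factors of ∂_2 are all 1, so H_1 = Z.
  H_2: rank ker ∂_2 − rank ∂_3 = (6 − 6) − 0 = 0, and there is no ∂_3, so H_2 = 0.

(K is a triangulation of the cylinder S^1 x I.)

H_0 ≅ Z,  H_1 ≅ Z,  H_2 = 0.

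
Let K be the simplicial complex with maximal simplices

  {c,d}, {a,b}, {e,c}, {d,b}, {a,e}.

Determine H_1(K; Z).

H_1 = Z.

Fix the vertex order a < b < c < d < e and write every simplex with vertices in increasing order. Then dim K = 1 and the simplices of K are:

  0-simplices (5): a, b, c, d, e
  1-simplices (5): ab, ae, bd, cd, ce

so the chain groups are C_0 ≅ Z^5, C_1 ≅ Z^5.

Boundary ∂_1: C_1 → C_0 maps an edge to its endpoints' difference, ∂[p,q] = q − p.
The 5×5 boundary matrix has rank 4 and Smith normal form diag(1,1,1,1).

Computing H_k = (kernel of ∂_k) / (image of ∂_{k+1}):

  H_1: rank ker ∂_1 − rank ∂_2 = (5 − 4) − 0 = 1, and there is no ∂_2, so H_1 = Z.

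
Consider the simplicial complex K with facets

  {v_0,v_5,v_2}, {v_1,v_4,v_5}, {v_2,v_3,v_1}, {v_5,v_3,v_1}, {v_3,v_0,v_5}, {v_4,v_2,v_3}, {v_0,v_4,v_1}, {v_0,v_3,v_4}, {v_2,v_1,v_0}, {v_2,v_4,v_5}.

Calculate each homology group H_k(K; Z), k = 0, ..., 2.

We work with the vertex ordering v_0 < v_1 < v_2 < v_3 < v_4 < v_5. The simplices of K, each written with vertices in increasing order, are:

  0-simplices (6): [v_0], [v_1], [v_2], [v_3], [v_4], [v_5]
  1-simplices (15): (15 of them)
  2-simplices (10): [v_0,v_1,v_2], [v_0,v_1,v_4], [v_0,v_2,v_5], [v_0,v_3,v_4], [v_0,v_3,v_5], [v_1,v_2,v_3], [v_1,v_3,v_5], [v_1,v_4,v_5], [v_2,v_3,v_4], [v_2,v_4,v_5]

giving chain groups C_0 ≅ Z^6, C_1 ≅ Z^15, C_2 ≅ Z^10.

∂_1: C_1 → C_0 sends each edge [p,q] (with p < q) to q − p. For instance
  ∂[v_0,v_2] = [v_2] − [v_0].
The 6×15 boundary matrix has rank 5 and Smith normal form diag(1,1,1,1,1).

∂_2: C_2 → C_1 acts by ∂[p,q,r] = [q,r] − [p,r] + [p,q]. For instance
  ∂[v_0,v_3,v_5] = [v_3,v_5] − [v_0,v_5] + [v_0,v_3],
  ∂[v_1,v_3,v_5] = [v_3,v_5] − [v_1,v_5] + [v_1,v_3].
The 15×10 boundary matrix has rank 10 and Smith normal form diag(1,1,1,1,1,1,1,1,1,2).

Reading off H_k = ker ∂_k / im ∂_{k+1}:

  H_0: rank C_0 − rank ∂_1 = 6 − 5 = 1, and the invariant factors of ∂_1 are all 1, so H_0 ≅ Z.
  H_1: rank ker ∂_1 − rank ∂_2 = (15 − 5) − 10 = 0, and ∂_2 has invariant factor 2 > 1, so H_1 ≅ Z/2.
  H_2: rank ker ∂_2 − rank ∂_3 = (10 − 10) − 0 = 0, and there is no ∂_3, so H_2 ≅ 0.

As a check, the Euler characteristic is 6 − 15 + 10 = 1, which agrees with 1 − 0 + 0 = 1.

H_0 = Z,  H_1 = Z/2,  H_2 = 0.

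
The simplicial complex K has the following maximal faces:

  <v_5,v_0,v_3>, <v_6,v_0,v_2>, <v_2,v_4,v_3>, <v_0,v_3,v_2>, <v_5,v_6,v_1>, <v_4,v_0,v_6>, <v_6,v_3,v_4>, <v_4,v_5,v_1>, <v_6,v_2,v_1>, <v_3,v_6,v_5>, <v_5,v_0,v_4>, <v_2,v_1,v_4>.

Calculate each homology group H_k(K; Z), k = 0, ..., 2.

We work with the vertex ordering v_0 < v_1 < v_2 < v_3 < v_4 < v_5 < v_6. The simplices of K, each written with vertices in increasing order, are:

  0-simplices (7): [v_0], [v_1], [v_2], [v_3], [v_4], [v_5], [v_6]
  1-simplices (18): (18 of them)
  2-simplices (12): (12 of them)

Hence C_0 ≅ Z^7, C_1 ≅ Z^18, C_2 ≅ Z^12.

Boundary ∂_1: C_1 → C_0 sends each edge [p,q] (with p < q) to q − p. For instance
  ∂[v_0,v_6] = [v_6] − [v_0].
The 7×18 boundary matrix has rank 6 and Smith normal form diag(1,1,1,1,1,1).

Boundary ∂_2: C_2 → C_1 sends each 2-simplex [p,q,r] to [q,r] − [p,r] + [p,q]. For instance
  ∂[v_0,v_4,v_6] = [v_4,v_6] − [v_0,v_6] + [v_0,v_4],
  ∂[v_3,v_4,v_6] = [v_4,v_6] − [v_3,v_6] + [v_3,v_4].
The 18×12 boundary matrix has rank 12 and Smith normal form diag(1,1,1,1,1,1,1,1,1,1,1,2).

Computing H_k = (kernel of ∂_k) / (image of ∂_{k+1}):

  H_0: rank C_0 − rank ∂_1 = 7 − 6 = 1, and the invariant factors of ∂_1 are all 1, so H_0 ≅ Z.
  H_1: rank ker ∂_1 − rank ∂_2 = (18 − 6) − 12 = 0, and ∂_2 has invariant factor 2 > 1, so H_1 ≅ Z/2.
  H_2: rank ker ∂_2 − rank ∂_3 = (12 − 12) − 0 = 0, and there is no ∂_3, so H_2 ≅ 0.

H_0 ≅ Z,  H_1 ≅ Z/2,  H_2 = 0.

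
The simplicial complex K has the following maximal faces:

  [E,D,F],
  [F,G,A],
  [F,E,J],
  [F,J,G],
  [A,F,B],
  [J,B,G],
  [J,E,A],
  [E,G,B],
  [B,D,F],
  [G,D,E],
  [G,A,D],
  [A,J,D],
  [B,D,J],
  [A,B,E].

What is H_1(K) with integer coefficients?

H_1 ≅ Z^2.

Take the total order A < B < D < E < F < G < J on the vertex set. Then K (dimension 2) consists of the simplices:

  0-simplices (7): A, B, D, E, F, G, J
  1-simplices (21): AB, AD, AE, AF, AG, AJ, BD, BE, BF, BG, BJ, DE, DF, DG, DJ, EF, EG, EJ, FG, FJ, GJ
  2-simplices (14): ABE, ABF, ADG, ADJ, AEJ, AFG, BDF, BDJ, BEG, BGJ, DEF, DEG, EFJ, FGJ

so the chain groups are C_0 ≅ Z^7, C_1 ≅ Z^21, C_2 ≅ Z^14.

Boundary ∂_1: C_1 → C_0 sends each edge [p,q] (with p < q) to q − p.
The 7×21 boundary matrix has rank 6 and Smith normal form diag(1,1,1,1,1,1).

∂_2: C_2 → C_1 sends each 2-simplex [p,q,r] to [q,r] − [p,r] + [p,q]. For instance
  ∂BGJ = GJ − BJ + BG,
  ∂ABE = BE − AE + AB.
As a 21×14 matrix over Z this has rank 13, with invariant factors (1,1,1,1,1,1,1,1,1,1,1,1,1).

Now H_k = ker ∂_k / im ∂_{k+1}, so:

  H_1: rank ker ∂_1 − rank ∂_2 = (21 − 6) − 13 = 2, and the invariant factors of ∂_2 are all 1, so H_1 = Z^2.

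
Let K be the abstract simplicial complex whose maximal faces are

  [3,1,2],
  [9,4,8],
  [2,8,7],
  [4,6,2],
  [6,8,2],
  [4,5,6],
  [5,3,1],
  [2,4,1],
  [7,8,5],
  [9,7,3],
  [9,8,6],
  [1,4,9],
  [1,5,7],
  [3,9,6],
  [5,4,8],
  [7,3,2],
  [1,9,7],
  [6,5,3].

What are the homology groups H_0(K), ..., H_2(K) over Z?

H_0 = Z,  H_1 = Z ⊕ Z/2,  H_2 = 0.

Take the total order 1 < 2 < 3 < 4 < 5 < 6 < 7 < 8 < 9 on the vertex set. Then K (dimension 2) consists of the simplices:

  0-simplices (9): [1], [2], [3], [4], [5], [6], [7], [8], [9]
  1-simplices (27): (27 of them)
  2-simplices (18): [1,2,3], [1,2,4], [1,3,5], [1,4,9], [1,5,7], [1,7,9], [2,3,7], [2,4,6], [2,6,8], [2,7,8], [3,5,6], [3,6,9], [3,7,9], [4,5,6], [4,5,8], [4,8,9], [5,7,8], [6,8,9]

giving chain groups C_0 ≅ Z^9, C_1 ≅ Z^27, C_2 ≅ Z^18.

The boundary map ∂_1: C_1 → C_0 is given by ∂[p,q] = [q] − [p].
This gives a 9×27 integer matrix of rank 8; reducing to Smith normal form yields diagonal entries (1,1,1,1,1,1,1,1).

The boundary map ∂_2: C_2 → C_1 sends each 2-simplex [p,q,r] to [q,r] − [p,r] + [p,q]. For instance
  ∂[1,3,5] = [3,5] − [1,5] + [1,3],
  ∂[2,6,8] = [6,8] − [2,8] + [2,6].
As a 27×18 matrix over Z this has rank 18, with invariant factors (1,1,1,1,1,1,1,1,1,1,1,1,1,1,1,1,1,2).

From H_k ≅ ker(∂_k) / im(∂_{k+1}) we obtain:

  H_0: rank C_0 − rank ∂_1 = 9 − 8 = 1, and the invariant factors of ∂_1 are all 1, so H_0 ≅ Z.
  H_1: rank ker ∂_1 − rank ∂_2 = (27 − 8) − 18 = 1, and ∂_2 has invariant factor 2 > 1, so H_1 ≅ Z ⊕ Z/2.
  H_2: rank ker ∂_2 − rank ∂_3 = (18 − 18) − 0 = 0, and there is no ∂_3, so H_2 ≅ 0.

As a check, the Euler characteristic is 9 − 27 + 18 = 0, which agrees with 1 − 1 + 0 = 0.
(K is a triangulation of the Klein bottle.)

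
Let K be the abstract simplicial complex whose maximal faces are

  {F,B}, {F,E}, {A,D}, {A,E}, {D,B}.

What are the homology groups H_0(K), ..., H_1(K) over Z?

H_0 ≅ Z,  H_1 ≅ Z.

K has 5 vertices, 5 edges.
rank ∂_0 = 0, rank ∂_1 = 4 ⇒ b_0 = 5 − 0 − 4 = 1; all invariant factors of ∂_1 are 1 so no torsion. So H_0 = Z.
rank ∂_1 = 4, rank ∂_2 = 0 ⇒ b_1 = 5 − 4 − 0 = 1. So H_1 = Z.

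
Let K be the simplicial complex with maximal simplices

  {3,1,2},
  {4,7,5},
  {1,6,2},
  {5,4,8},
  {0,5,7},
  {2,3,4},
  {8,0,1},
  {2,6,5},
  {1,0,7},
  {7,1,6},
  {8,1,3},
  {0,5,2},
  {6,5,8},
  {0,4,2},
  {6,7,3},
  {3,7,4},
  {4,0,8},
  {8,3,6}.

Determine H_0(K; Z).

Take the total order 0 < 1 < 2 < 3 < 4 < 5 < 6 < 7 < 8 on the vertex set. Then K (dimension 2) consists of the simplices:

  0-simplices (9): [0], [1], [2], [3], [4], [5], [6], [7], [8]
  1-simplices (27): (27 of them)
  2-simplices (18): [0,1,7], [0,1,8], [0,2,4], [0,2,5], [0,4,8], [0,5,7], [1,2,3], [1,2,6], [1,3,8], [1,6,7], [2,3,4], [2,5,6], [3,4,7], [3,6,7], [3,6,8], [4,5,7], [4,5,8], [5,6,8]

Hence C_0 ≅ Z^9, C_1 ≅ Z^27, C_2 ≅ Z^18.

∂_1: C_1 → C_0 maps an edge to its endpoints' difference, ∂[p,q] = q − p. For instance
  ∂[2,4] = [4] − [2].
The resulting 9×27 matrix has rank 8, and its Smith normal form has invariant factors (1,1,1,1,1,1,1,1).

Boundary ∂_2: C_2 → C_1 maps a triangle to the signed sum of its edges. For instance
  ∂[0,1,8] = [1,8] − [0,8] + [0,1],
  ∂[1,2,3] = [2,3] − [1,3] + [1,2].
This gives a 27×18 integer matrix of rank 18; reducing to Smith normal form yields diagonal entries (1,1,1,1,1,1,1,1,1,1,1,1,1,1,1,1,1,2).

Reading off H_k = ker ∂_k / im ∂_{k+1}:

  H_0: rank C_0 − rank ∂_1 = 9 − 8 = 1, and the invariant factors of ∂_1 are all 1, so H_0 = Z.

H_0 = Z.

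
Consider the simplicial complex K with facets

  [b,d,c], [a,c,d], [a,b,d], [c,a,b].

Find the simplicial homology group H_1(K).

H_1 = 0.

Fix the vertex order a < b < c < d and write every simplex with vertices in increasing order. Then dim K = 2 and the simplices of K are:

  0-simplices (4): a, b, c, d
  1-simplices (6): ab, ac, ad, bc, bd, cd
  2-simplices (4): abc, abd, acd, bcd

so the chain groups are C_0 ≅ Z^4, C_1 ≅ Z^6, C_2 ≅ Z^4.

Boundary ∂_1: C_1 → C_0 is given by ∂[p,q] = [q] − [p]. For instance
  ∂ac = c − a.
The 4×6 boundary matrix has rank 3 and Smith normal form diag(1,1,1).

The boundary map ∂_2: C_2 → C_1 acts by ∂[p,q,r] = [q,r] − [p,r] + [p,q]. For instance
  ∂abd = bd − ad + ab,
  ∂abc = bc − ac + ab.
The resulting 6×4 matrix has rank 3, and its Smith normal form has invariant factors (1,1,1).

Now H_k = ker ∂_k / im ∂_{k+1}, so:

  H_1: rank ker ∂_1 − rank ∂_2 = (6 − 3) − 3 = 0, and the invariant factors of ∂_2 are all 1, so H_1 ≅ 0.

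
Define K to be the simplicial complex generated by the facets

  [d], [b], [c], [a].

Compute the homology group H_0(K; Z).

Order the vertices as a < b < c < d. Listing each simplex with vertices in this order, K has dimension 0 with simplices:

  0-simplices (4): a, b, c, d

so the chain groups are C_0 ≅ Z^4.

Reading off H_k = ker ∂_k / im ∂_{k+1}:

  H_0: rank C_0 − rank ∂_1 = 4 − 0 = 4, and there is no ∂_1, so H_0 ≅ Z^4.

(K is a triangulation of a set of 4 points.)

H_0 ≅ Z^4.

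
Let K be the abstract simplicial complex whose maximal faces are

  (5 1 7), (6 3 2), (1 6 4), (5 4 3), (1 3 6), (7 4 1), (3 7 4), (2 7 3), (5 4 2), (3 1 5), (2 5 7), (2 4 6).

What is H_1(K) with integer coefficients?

H_1 = Z/2.

Fix the vertex order 1 < 2 < 3 < 4 < 5 < 6 < 7 and write every simplex with vertices in increasing order. Then dim K = 2 and the simplices of K are:

  0-simplices (7): [1], [2], [3], [4], [5], [6], [7]
  1-simplices (18): [1,3], [1,4], [1,5], [1,6], [1,7], [2,3], [2,4], [2,5], [2,6], [2,7], [3,4], [3,5], [3,6], [3,7], [4,5], [4,6], [4,7], [5,7]
  2-simplices (12): [1,3,5], [1,3,6], [1,4,6], [1,4,7], [1,5,7], [2,3,6], [2,3,7], [2,4,5], [2,4,6], [2,5,7], [3,4,5], [3,4,7]

giving chain groups C_0 ≅ Z^7, C_1 ≅ Z^18, C_2 ≅ Z^12.

The boundary map ∂_1: C_1 → C_0 sends each edge [p,q] (with p < q) to q − p. For instance
  ∂[3,7] = [7] − [3].
This gives a 7×18 integer matrix of rank 6; reducing to Smith normal form yields diagonal entries (1,1,1,1,1,1).

The boundary map ∂_2: C_2 → C_1 maps a triangle to the signed sum of its edges. For instance
  ∂[2,4,5] = [4,5] − [2,5] + [2,4],
  ∂[3,4,7] = [4,7] − [3,7] + [3,4].
As a 18×12 matrix over Z this has rank 12, with invariant factors (1,1,1,1,1,1,1,1,1,1,1,2).

Now H_k = ker ∂_k / im ∂_{k+1}, so:

  H_1: rank ker ∂_1 − rank ∂_2 = (18 − 6) − 12 = 0, and ∂_2 has invariant factor 2 > 1, so H_1 ≅ Z/2.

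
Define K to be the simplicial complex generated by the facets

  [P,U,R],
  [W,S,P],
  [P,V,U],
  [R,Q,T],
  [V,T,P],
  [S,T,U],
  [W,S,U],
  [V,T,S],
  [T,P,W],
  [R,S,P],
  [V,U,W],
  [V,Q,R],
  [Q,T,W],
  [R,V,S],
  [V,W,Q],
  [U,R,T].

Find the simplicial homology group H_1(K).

Fix the vertex order P < Q < R < S < T < U < V < W and write every simplex with vertices in increasing order. Then dim K = 2 and the simplices of K are:

  0-simplices (8): P, Q, R, S, T, U, V, W
  1-simplices (24): PR, PS, PT, PU, PV, PW, QR, QT, QV, QW, RS, RT, RU, RV, ST, SU, SV, SW, TU, TV, TW, UV, UW, VW
  2-simplices (16): PRS, PRU, PSW, PTV, PTW, PUV, QRT, QRV, QTW, QVW, RSV, RTU, STU, STV, SUW, UVW

giving chain groups C_0 ≅ Z^8, C_1 ≅ Z^24, C_2 ≅ Z^16.

∂_1: C_1 → C_0 sends each edge [p,q] (with p < q) to q − p.
This gives a 8×24 integer matrix of rank 7; reducing to Smith normal form yields diagonal entries (1,1,1,1,1,1,1).

∂_2: C_2 → C_1 acts by ∂[p,q,r] = [q,r] − [p,r] + [p,q]. For instance
  ∂QRT = RT − QT + QR,
  ∂QTW = TW − QW + QT.
The 24×16 boundary matrix has rank 15 and Smith normal form diag(1,1,1,1,1,1,1,1,1,1,1,1,1,1,1).

Reading off H_k = ker ∂_k / im ∂_{k+1}:

  H_1: rank ker ∂_1 − rank ∂_2 = (24 − 7) − 15 = 2, and the invariant factors of ∂_2 are all 1, so H_1 ≅ Z^2.

H_1 = Z^2.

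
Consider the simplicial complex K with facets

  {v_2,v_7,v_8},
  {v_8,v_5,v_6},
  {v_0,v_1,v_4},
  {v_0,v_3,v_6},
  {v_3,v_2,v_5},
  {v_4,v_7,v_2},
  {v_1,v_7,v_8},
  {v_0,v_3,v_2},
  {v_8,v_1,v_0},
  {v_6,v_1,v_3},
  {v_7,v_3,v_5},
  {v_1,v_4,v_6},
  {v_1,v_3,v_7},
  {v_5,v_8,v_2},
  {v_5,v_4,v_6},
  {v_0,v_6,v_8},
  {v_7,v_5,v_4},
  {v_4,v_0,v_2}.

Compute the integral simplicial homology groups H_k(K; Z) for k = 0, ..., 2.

We work with the vertex ordering v_0 < v_1 < v_2 < v_3 < v_4 < v_5 < v_6 < v_7 < v_8. The simplices of K, each written with vertices in increasing order, are:

  0-simplices (9): [v_0], [v_1], [v_2], [v_3], [v_4], [v_5], [v_6], [v_7], [v_8]
  1-simplices (27): (27 of them)
  2-simplices (18): (18 of them)

giving chain groups C_0 ≅ Z^9, C_1 ≅ Z^27, C_2 ≅ Z^18.

∂_1: C_1 → C_0 maps an edge to its endpoints' difference, ∂[p,q] = q − p.
The 9×27 boundary matrix has rank 8 and Smith normal form diag(1,1,1,1,1,1,1,1).

∂_2: C_2 → C_1 sends each 2-simplex [p,q,r] to [q,r] − [p,r] + [p,q]. For instance
  ∂[v_0,v_6,v_8] = [v_6,v_8] − [v_0,v_8] + [v_0,v_6],
  ∂[v_5,v_6,v_8] = [v_6,v_8] − [v_5,v_8] + [v_5,v_6].
The resulting 27×18 matrix has rank 18, and its Smith normal form has invariant factors (1,1,1,1,1,1,1,1,1,1,1,1,1,1,1,1,1,2).

From H_k ≅ ker(∂_k) / im(∂_{k+1}) we obtain:

  H_0: rank C_0 − rank ∂_1 = 9 − 8 = 1, and the invariant factors of ∂_1 are all 1, so H_0 = Z.
  H_1: rank ker ∂_1 − rank ∂_2 = (27 − 8) − 18 = 1, and ∂_2 has invariant factor 2 > 1, so H_1 = Z ⊕ Z/2Z.
  H_2: rank ker ∂_2 − rank ∂_3 = (18 − 18) − 0 = 0, and there is no ∂_3, so H_2 = 0.

As a check, the Euler characteristic is 9 − 27 + 18 = 0, which agrees with 1 − 1 + 0 = 0.

H_0 ≅ Z,  H_1 ≅ Z ⊕ Z/2Z,  H_2 = 0.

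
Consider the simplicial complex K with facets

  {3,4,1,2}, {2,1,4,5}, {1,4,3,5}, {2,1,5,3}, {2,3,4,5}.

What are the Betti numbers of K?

We work with the vertex ordering 1 < 2 < 3 < 4 < 5. The simplices of K, each written with vertices in increasing order, are:

  0-simplices (5): [1], [2], [3], [4], [5]
  1-simplices (10): [1,2], [1,3], [1,4], [1,5], [2,3], [2,4], [2,5], [3,4], [3,5], [4,5]
  2-simplices (10): [1,2,3], [1,2,4], [1,2,5], [1,3,4], [1,3,5], [1,4,5], [2,3,4], [2,3,5], [2,4,5], [3,4,5]
  3-simplices (5): [1,2,3,4], [1,2,3,5], [1,2,4,5], [1,3,4,5], [2,3,4,5]

Hence C_0 ≅ Z^5, C_1 ≅ Z^10, C_2 ≅ Z^10, C_3 ≅ Z^5.

The boundary map ∂_1: C_1 → C_0 is given by ∂[p,q] = [q] − [p].
The 5×10 boundary matrix has rank 4 and Smith normal form diag(1,1,1,1).

∂_2: C_2 → C_1 acts by ∂[p,q,r] = [q,r] − [p,r] + [p,q]. For instance
  ∂[2,3,4] = [3,4] − [2,4] + [2,3],
  ∂[1,3,4] = [3,4] − [1,4] + [1,3].
As a 10×10 matrix over Z this has rank 6, with invariant factors (1,1,1,1,1,1).

Boundary ∂_3: C_3 → C_2 sends each 3-simplex σ to the alternating sum Σ_i (−1)^i (σ with its i-th vertex removed). For instance
  ∂[1,2,3,5] = [2,3,5] − [1,3,5] + [1,2,5] − [1,2,3],
  ∂[1,2,4,5] = [2,4,5] − [1,4,5] + [1,2,5] − [1,2,4].
This gives a 10×5 integer matrix of rank 4; reducing to Smith normal form yields diagonal entries (1,1,1,1).

Computing H_k = (kernel of ∂_k) / (image of ∂_{k+1}):

  H_0: rank C_0 − rank ∂_1 = 5 − 4 = 1, and the invariant factors of ∂_1 are all 1, so H_0 = Z.
  H_1: rank ker ∂_1 − rank ∂_2 = (10 − 4) − 6 = 0, and the invariant factors of ∂_2 are all 1, so H_1 = 0.
  H_2: rank ker ∂_2 − rank ∂_3 = (10 − 6) − 4 = 0, and the invariant factors of ∂_3 are all 1, so H_2 = 0.
  H_3: rank ker ∂_3 − rank ∂_4 = (5 − 4) − 0 = 1, and there is no ∂_4, so H_3 = Z.

As a check, the Euler characteristic is 5 − 10 + 10 − 5 = 0, which agrees with 1 − 0 + 0 − 1 = 0.
(K is a triangulation of the 3-sphere S^3.)

Hence the Betti numbers are b_0 = 1, b_1 = 0, b_2 = 0, b_3 = 1.

b_0 = 1, b_1 = 0, b_2 = 0, b_3 = 1.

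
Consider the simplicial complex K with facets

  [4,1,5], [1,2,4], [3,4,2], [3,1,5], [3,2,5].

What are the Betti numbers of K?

We work with the vertex ordering 1 < 2 < 3 < 4 < 5. The simplices of K, each written with vertices in increasing order, are:

  0-simplices (5): [1], [2], [3], [4], [5]
  1-simplices (10): [1,2], [1,3], [1,4], [1,5], [2,3], [2,4], [2,5], [3,4], [3,5], [4,5]
  2-simplices (5): [1,2,4], [1,3,5], [1,4,5], [2,3,4], [2,3,5]

Hence C_0 ≅ Z^5, C_1 ≅ Z^10, C_2 ≅ Z^5.

Boundary ∂_1: C_1 → C_0 sends each edge [p,q] (with p < q) to q − p. For instance
  ∂[1,2] = [2] − [1].
As a 5×10 matrix over Z this has rank 4, with invariant factors (1,1,1,1).

The boundary map ∂_2: C_2 → C_1 maps a triangle to the signed sum of its edges. For instance
  ∂[1,4,5] = [4,5] − [1,5] + [1,4],
  ∂[1,2,4] = [2,4] − [1,4] + [1,2].
The 10×5 boundary matrix has rank 5 and Smith normal form diag(1,1,1,1,1).

From H_k ≅ ker(∂_k) / im(∂_{k+1}) we obtain:

  H_0: rank C_0 − rank ∂_1 = 5 − 4 = 1, and the invariant factors of ∂_1 are all 1, so H_0 = Z.
  H_1: rank ker ∂_1 − rank ∂_2 = (10 − 4) − 5 = 1, and the invariant factors of ∂_2 are all 1, so H_1 = Z.
  H_2: rank ker ∂_2 − rank ∂_3 = (5 − 5) − 0 = 0, and there is no ∂_3, so H_2 = 0.

As a check, the Euler characteristic is 5 − 10 + 5 = 0, which agrees with 1 − 1 + 0 = 0.

Hence the Betti numbers are b_0 = 1, b_1 = 1, b_2 = 0.

b_0 = 1, b_1 = 1, b_2 = 0.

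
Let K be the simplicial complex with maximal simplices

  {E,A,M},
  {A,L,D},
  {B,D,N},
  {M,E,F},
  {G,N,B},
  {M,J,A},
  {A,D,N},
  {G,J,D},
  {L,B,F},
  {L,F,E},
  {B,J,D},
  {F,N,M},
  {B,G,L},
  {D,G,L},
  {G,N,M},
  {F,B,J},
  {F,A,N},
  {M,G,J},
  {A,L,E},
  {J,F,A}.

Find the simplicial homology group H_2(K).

We work with the vertex ordering A < B < D < E < F < G < J < L < M < N. The simplices of K, each written with vertices in increasing order, are:

  0-simplices (10): A, B, D, E, F, G, J, L, M, N
  1-simplices (30): AD, AE, AF, AJ, AL, AM, AN, BD, BF, BG, BJ, BL, BN, DG, DJ, DL, DN, EF, EL, EM, FJ, FL, FM, FN, GJ, GL, GM, GN, JM, MN
  2-simplices (20): ADL, ADN, AEL, AEM, AFJ, AFN, AJM, BDJ, BDN, BFJ, BFL, BGL, BGN, DGJ, DGL, EFL, EFM, FMN, GJM, GMN

Hence C_0 ≅ Z^10, C_1 ≅ Z^30, C_2 ≅ Z^20.

Boundary ∂_1: C_1 → C_0 sends each edge [p,q] (with p < q) to q − p. For instance
  ∂DJ = J − D.
As a 10×30 matrix over Z this has rank 9, with invariant factors (1,1,1,1,1,1,1,1,1).

The boundary map ∂_2: C_2 → C_1 maps a triangle to the signed sum of its edges. For instance
  ∂FMN = MN − FN + FM,
  ∂ADL = DL − AL + AD.
The 30×20 boundary matrix has rank 20 and Smith normal form diag(1,1,1,1,1,1,1,1,1,1,1,1,1,1,1,1,1,1,1,2).

Reading off H_k = ker ∂_k / im ∂_{k+1}:

  H_2: rank ker ∂_2 − rank ∂_3 = (20 − 20) − 0 = 0, and there is no ∂_3, so H_2 = 0.

H_2 ≅ 0.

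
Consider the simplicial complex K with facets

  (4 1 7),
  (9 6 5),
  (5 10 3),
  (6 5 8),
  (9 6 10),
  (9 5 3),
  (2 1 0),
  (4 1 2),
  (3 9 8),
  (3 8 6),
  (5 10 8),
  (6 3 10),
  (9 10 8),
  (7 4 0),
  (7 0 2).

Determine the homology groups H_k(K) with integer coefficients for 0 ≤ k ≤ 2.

K has 11 vertices, 25 edges, 15 triangles.
rank ∂_0 = 0, rank ∂_1 = 9 ⇒ b_0 = 11 − 0 − 9 = 2; all invariant factors of ∂_1 are 1 so no torsion. So H_0 = Z^2.
rank ∂_1 = 9, rank ∂_2 = 15 ⇒ b_1 = 25 − 9 − 15 = 1; ∂_2 has invariant factor(s) [2] giving torsion. So H_1 = Z ⊕ Z/2Z.
rank ∂_2 = 15, rank ∂_3 = 0 ⇒ b_2 = 15 − 15 − 0 = 0. So H_2 = 0.

H_0 = Z^2,  H_1 = Z ⊕ Z/2Z,  H_2 = 0.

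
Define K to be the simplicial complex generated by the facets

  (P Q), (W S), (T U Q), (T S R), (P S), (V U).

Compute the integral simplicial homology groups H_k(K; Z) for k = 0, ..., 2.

H_0 ≅ Z,  H_1 ≅ Z,  H_2 = 0.

We work with the vertex ordering P < Q < R < S < T < U < V < W. The simplices of K, each written with vertices in increasing order, are:

  0-simplices (8): P, Q, R, S, T, U, V, W
  1-simplices (10): PQ, PS, QT, QU, RS, RT, ST, SW, TU, UV
  2-simplices (2): QTU, RST

Hence C_0 ≅ Z^8, C_1 ≅ Z^10, C_2 ≅ Z^2.

The boundary map ∂_1: C_1 → C_0 is given by ∂[p,q] = [q] − [p]. For instance
  ∂QU = U − Q.
This gives a 8×10 integer matrix of rank 7; reducing to Smith normal form yields diagonal entries (1,1,1,1,1,1,1).

∂_2: C_2 → C_1 sends each 2-simplex [p,q,r] to [q,r] − [p,r] + [p,q]. For instance
  ∂RST = ST − RT + RS,
  ∂QTU = TU − QU + QT.
As a 10×2 matrix over Z this has rank 2, with invariant factors (1,1).

Reading off H_k = ker ∂_k / im ∂_{k+1}:

  H_0: rank C_0 − rank ∂_1 = 8 − 7 = 1, and the invariant factors of ∂_1 are all 1, so H_0 ≅ Z.
  H_1: rank ker ∂_1 − rank ∂_2 = (10 − 7) − 2 = 1, and the invariant factors of ∂_2 are all 1, so H_1 ≅ Z.
  H_2: rank ker ∂_2 − rank ∂_3 = (2 − 2) − 0 = 0, and there is no ∂_3, so H_2 ≅ 0.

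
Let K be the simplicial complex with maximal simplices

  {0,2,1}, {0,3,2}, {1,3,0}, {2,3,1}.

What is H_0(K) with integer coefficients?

H_0 ≅ Z.

Fix the vertex order 0 < 1 < 2 < 3 and write every simplex with vertices in increasing order. Then dim K = 2 and the simplices of K are:

  0-simplices (4): [0], [1], [2], [3]
  1-simplices (6): [0,1], [0,2], [0,3], [1,2], [1,3], [2,3]
  2-simplices (4): [0,1,2], [0,1,3], [0,2,3], [1,2,3]

Hence C_0 ≅ Z^4, C_1 ≅ Z^6, C_2 ≅ Z^4.

The boundary map ∂_1: C_1 → C_0 sends each edge [p,q] (with p < q) to q − p. For instance
  ∂[0,3] = [3] − [0].
The 4×6 boundary matrix has rank 3 and Smith normal form diag(1,1,1).

∂_2: C_2 → C_1 acts by ∂[p,q,r] = [q,r] − [p,r] + [p,q]. For instance
  ∂[0,1,3] = [1,3] − [0,3] + [0,1],
  ∂[1,2,3] = [2,3] − [1,3] + [1,2].
This gives a 6×4 integer matrix of rank 3; reducing to Smith normal form yields diagonal entries (1,1,1).

Computing H_k = (kernel of ∂_k) / (image of ∂_{k+1}):

  H_0: rank C_0 − rank ∂_1 = 4 − 3 = 1, and the invariant factors of ∂_1 are all 1, so H_0 = Z.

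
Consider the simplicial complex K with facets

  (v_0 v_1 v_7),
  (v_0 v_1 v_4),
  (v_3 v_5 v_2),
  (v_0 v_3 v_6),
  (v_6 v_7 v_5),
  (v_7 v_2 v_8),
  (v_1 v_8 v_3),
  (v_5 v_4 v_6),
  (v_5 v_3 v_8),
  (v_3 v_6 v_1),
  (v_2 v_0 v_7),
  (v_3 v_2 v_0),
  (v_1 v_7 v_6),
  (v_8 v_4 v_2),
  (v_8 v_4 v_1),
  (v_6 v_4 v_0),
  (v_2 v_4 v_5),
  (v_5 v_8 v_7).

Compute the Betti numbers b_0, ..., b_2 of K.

b_0 = 1, b_1 = 1, b_2 = 0.

We work with the vertex ordering v_0 < v_1 < v_2 < v_3 < v_4 < v_5 < v_6 < v_7 < v_8. The simplices of K, each written with vertices in increasing order, are:

  0-simplices (9): [v_0], [v_1], [v_2], [v_3], [v_4], [v_5], [v_6], [v_7], [v_8]
  1-simplices (27): (27 of them)
  2-simplices (18): (18 of them)

so the chain groups are C_0 ≅ Z^9, C_1 ≅ Z^27, C_2 ≅ Z^18.

The boundary map ∂_1: C_1 → C_0 sends each edge [p,q] (with p < q) to q − p. For instance
  ∂[v_0,v_7] = [v_7] − [v_0].
The resulting 9×27 matrix has rank 8, and its Smith normal form has invariant factors (1,1,1,1,1,1,1,1).

∂_2: C_2 → C_1 acts by ∂[p,q,r] = [q,r] − [p,r] + [p,q]. For instance
  ∂[v_0,v_4,v_6] = [v_4,v_6] − [v_0,v_6] + [v_0,v_4],
  ∂[v_2,v_3,v_5] = [v_3,v_5] − [v_2,v_5] + [v_2,v_3].
The 27×18 boundary matrix has rank 18 and Smith normal form diag(1,1,1,1,1,1,1,1,1,1,1,1,1,1,1,1,1,2).

Now H_k = ker ∂_k / im ∂_{k+1}, so:

  H_0: rank C_0 − rank ∂_1 = 9 − 8 = 1, and the invariant factors of ∂_1 are all 1, so H_0 ≅ Z.
  H_1: rank ker ∂_1 − rank ∂_2 = (27 − 8) − 18 = 1, and ∂_2 has invariant factor 2 > 1, so H_1 ≅ Z ⊕ Z_2.
  H_2: rank ker ∂_2 − rank ∂_3 = (18 − 18) − 0 = 0, and there is no ∂_3, so H_2 ≅ 0.

Hence the Betti numbers are b_0 = 1, b_1 = 1, b_2 = 0.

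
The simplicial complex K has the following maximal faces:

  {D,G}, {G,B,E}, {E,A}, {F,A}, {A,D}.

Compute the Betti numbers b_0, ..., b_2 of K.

Take the total order A < B < D < E < F < G on the vertex set. Then K (dimension 2) consists of the simplices:

  0-simplices (6): A, B, D, E, F, G
  1-simplices (7): AD, AE, AF, BE, BG, DG, EG
  2-simplices (1): BEG

Hence C_0 ≅ Z^6, C_1 ≅ Z^7, C_2 ≅ Z^1.

∂_1: C_1 → C_0 sends each edge [p,q] (with p < q) to q − p. For instance
  ∂AD = D − A.
As a 6×7 matrix over Z this has rank 5, with invariant factors (1,1,1,1,1).

The boundary map ∂_2: C_2 → C_1 sends each 2-simplex [p,q,r] to [q,r] − [p,r] + [p,q]. For instance
  ∂BEG = EG − BG + BE.
This gives a 7×1 integer matrix of rank 1; reducing to Smith normal form yields diagonal entries (1).

Now H_k = ker ∂_k / im ∂_{k+1}, so:

  H_0: rank C_0 − rank ∂_1 = 6 − 5 = 1, and the invariant factors of ∂_1 are all 1, so H_0 ≅ Z.
  H_1: rank ker ∂_1 − rank ∂_2 = (7 − 5) − 1 = 1, and the invariant factors of ∂_2 are all 1, so H_1 ≅ Z.
  H_2: rank ker ∂_2 − rank ∂_3 = (1 − 1) − 0 = 0, and there is no ∂_3, so H_2 ≅ 0.

Hence the Betti numbers are b_0 = 1, b_1 = 1, b_2 = 0.

b_0 = 1, b_1 = 1, b_2 = 0.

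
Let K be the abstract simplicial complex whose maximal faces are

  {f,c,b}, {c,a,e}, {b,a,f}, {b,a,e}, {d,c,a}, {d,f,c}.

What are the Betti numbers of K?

b_0 = 1, b_1 = 1, b_2 = 0.

Take the total order a < b < c < d < e < f on the vertex set. Then K (dimension 2) consists of the simplices:

  0-simplices (6): a, b, c, d, e, f
  1-simplices (12): ab, ac, ad, ae, af, bc, be, bf, cd, ce, cf, df
  2-simplices (6): abe, abf, acd, ace, bcf, cdf

Hence C_0 ≅ Z^6, C_1 ≅ Z^12, C_2 ≅ Z^6.

∂_1: C_1 → C_0 sends each edge [p,q] (with p < q) to q − p. For instance
  ∂cf = f − c.
As a 6×12 matrix over Z this has rank 5, with invariant factors (1,1,1,1,1).

The boundary map ∂_2: C_2 → C_1 sends each 2-simplex [p,q,r] to [q,r] − [p,r] + [p,q]. For instance
  ∂acd = cd − ad + ac,
  ∂cdf = df − cf + cd.
As a 12×6 matrix over Z this has rank 6, with invariant factors (1,1,1,1,1,1).

Now H_k = ker ∂_k / im ∂_{k+1}, so:

  H_0: rank C_0 − rank ∂_1 = 6 − 5 = 1, and the invariant factors of ∂_1 are all 1, so H_0 ≅ Z.
  H_1: rank ker ∂_1 − rank ∂_2 = (12 − 5) − 6 = 1, and the invariant factors of ∂_2 are all 1, so H_1 ≅ Z.
  H_2: rank ker ∂_2 − rank ∂_3 = (6 − 6) − 0 = 0, and there is no ∂_3, so H_2 ≅ 0.

Hence the Betti numbers are b_0 = 1, b_1 = 1, b_2 = 0.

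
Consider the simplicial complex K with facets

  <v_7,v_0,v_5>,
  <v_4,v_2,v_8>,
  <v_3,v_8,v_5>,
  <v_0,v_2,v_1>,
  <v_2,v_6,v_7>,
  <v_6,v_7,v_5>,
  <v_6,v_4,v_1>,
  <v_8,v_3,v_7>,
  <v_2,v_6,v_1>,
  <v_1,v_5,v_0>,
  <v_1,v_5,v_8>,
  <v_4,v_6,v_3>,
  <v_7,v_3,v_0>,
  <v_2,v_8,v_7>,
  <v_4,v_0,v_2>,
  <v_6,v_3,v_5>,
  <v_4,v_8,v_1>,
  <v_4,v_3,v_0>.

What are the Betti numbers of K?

Order the vertices as v_0 < v_1 < v_2 < v_3 < v_4 < v_5 < v_6 < v_7 < v_8. Listing each simplex with vertices in this order, K has dimension 2 with simplices:

  0-simplices (9): [v_0], [v_1], [v_2], [v_3], [v_4], [v_5], [v_6], [v_7], [v_8]
  1-simplices (27): (27 of them)
  2-simplices (18): (18 of them)

giving chain groups C_0 ≅ Z^9, C_1 ≅ Z^27, C_2 ≅ Z^18.

The boundary map ∂_1: C_1 → C_0 sends each edge [p,q] (with p < q) to q − p.
The resulting 9×27 matrix has rank 8, and its Smith normal form has invariant factors (1,1,1,1,1,1,1,1).

∂_2: C_2 → C_1 maps a triangle to the signed sum of its edges. For instance
  ∂[v_0,v_2,v_4] = [v_2,v_4] − [v_0,v_4] + [v_0,v_2],
  ∂[v_0,v_3,v_7] = [v_3,v_7] − [v_0,v_7] + [v_0,v_3].
The 27×18 boundary matrix has rank 18 and Smith normal form diag(1,1,1,1,1,1,1,1,1,1,1,1,1,1,1,1,1,2).

Now H_k = ker ∂_k / im ∂_{k+1}, so:

  H_0: rank C_0 − rank ∂_1 = 9 − 8 = 1, and the invariant factors of ∂_1 are all 1, so H_0 = Z.
  H_1: rank ker ∂_1 − rank ∂_2 = (27 − 8) − 18 = 1, and ∂_2 has invariant factor 2 > 1, so H_1 = Z × Z/2.
  H_2: rank ker ∂_2 − rank ∂_3 = (18 − 18) − 0 = 0, and there is no ∂_3, so H_2 = 0.

As a check, the Euler characteristic is 9 − 27 + 18 = 0, which agrees with 1 − 1 + 0 = 0.

Hence the Betti numbers are b_0 = 1, b_1 = 1, b_2 = 0.

b_0 = 1, b_1 = 1, b_2 = 0.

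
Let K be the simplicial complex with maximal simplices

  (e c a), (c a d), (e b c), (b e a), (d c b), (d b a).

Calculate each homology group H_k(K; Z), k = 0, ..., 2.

Order the vertices as a < b < c < d < e. Listing each simplex with vertices in this order, K has dimension 2 with simplices:

  0-simplices (5): a, b, c, d, e
  1-simplices (9): ab, ac, ad, ae, bc, bd, be, cd, ce
  2-simplices (6): abd, abe, acd, ace, bcd, bce

giving chain groups C_0 ≅ Z^5, C_1 ≅ Z^9, C_2 ≅ Z^6.

The boundary map ∂_1: C_1 → C_0 maps an edge to its endpoints' difference, ∂[p,q] = q − p. For instance
  ∂ae = e − a.
The 5×9 boundary matrix has rank 4 and Smith normal form diag(1,1,1,1).

∂_2: C_2 → C_1 acts by ∂[p,q,r] = [q,r] − [p,r] + [p,q]. For instance
  ∂abd = bd − ad + ab,
  ∂ace = ce − ae + ac.
This gives a 9×6 integer matrix of rank 5; reducing to Smith normal form yields diagonal entries (1,1,1,1,1).

From H_k ≅ ker(∂_k) / im(∂_{k+1}) we obtain:

  H_0: rank C_0 − rank ∂_1 = 5 − 4 = 1, and the invariant factors of ∂_1 are all 1, so H_0 ≅ Z.
  H_1: rank ker ∂_1 − rank ∂_2 = (9 − 4) − 5 = 0, and the invariant factors of ∂_2 are all 1, so H_1 ≅ 0.
  H_2: rank ker ∂_2 − rank ∂_3 = (6 − 5) − 0 = 1, and there is no ∂_3, so H_2 ≅ Z.

H_0 ≅ Z,  H_1 = 0,  H_2 ≅ Z.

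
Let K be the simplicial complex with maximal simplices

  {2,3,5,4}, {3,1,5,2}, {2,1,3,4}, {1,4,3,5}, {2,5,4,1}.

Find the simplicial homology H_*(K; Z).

We work with the vertex ordering 1 < 2 < 3 < 4 < 5. The simplices of K, each written with vertices in increasing order, are:

  0-simplices (5): [1], [2], [3], [4], [5]
  1-simplices (10): [1,2], [1,3], [1,4], [1,5], [2,3], [2,4], [2,5], [3,4], [3,5], [4,5]
  2-simplices (10): [1,2,3], [1,2,4], [1,2,5], [1,3,4], [1,3,5], [1,4,5], [2,3,4], [2,3,5], [2,4,5], [3,4,5]
  3-simplices (5): [1,2,3,4], [1,2,3,5], [1,2,4,5], [1,3,4,5], [2,3,4,5]

so the chain groups are C_0 ≅ Z^5, C_1 ≅ Z^10, C_2 ≅ Z^10, C_3 ≅ Z^5.

Boundary ∂_1: C_1 → C_0 maps an edge to its endpoints' difference, ∂[p,q] = q − p. For instance
  ∂[3,4] = [4] − [3].
As a 5×10 matrix over Z this has rank 4, with invariant factors (1,1,1,1).

Boundary ∂_2: C_2 → C_1 sends each 2-simplex [p,q,r] to [q,r] − [p,r] + [p,q]. For instance
  ∂[3,4,5] = [4,5] − [3,5] + [3,4],
  ∂[1,3,4] = [3,4] − [1,4] + [1,3].
The resulting 10×10 matrix has rank 6, and its Smith normal form has invariant factors (1,1,1,1,1,1).

Boundary ∂_3: C_3 → C_2 sends each 3-simplex σ to the alternating sum Σ_i (−1)^i (σ with its i-th vertex removed). For instance
  ∂[1,3,4,5] = [3,4,5] − [1,4,5] + [1,3,5] − [1,3,4],
  ∂[1,2,3,5] = [2,3,5] − [1,3,5] + [1,2,5] − [1,2,3].
This gives a 10×5 integer matrix of rank 4; reducing to Smith normal form yields diagonal entries (1,1,1,1).

Now H_k = ker ∂_k / im ∂_{k+1}, so:

  H_0: rank C_0 − rank ∂_1 = 5 − 4 = 1, and the invariant factors of ∂_1 are all 1, so H_0 ≅ Z.
  H_1: rank ker ∂_1 − rank ∂_2 = (10 − 4) − 6 = 0, and the invariant factors of ∂_2 are all 1, so H_1 ≅ 0.
  H_2: rank ker ∂_2 − rank ∂_3 = (10 − 6) − 4 = 0, and the invariant factors of ∂_3 are all 1, so H_2 ≅ 0.
  H_3: rank ker ∂_3 − rank ∂_4 = (5 − 4) − 0 = 1, and there is no ∂_4, so H_3 ≅ Z.

(K is a triangulation of the 3-sphere S^3.)

H_0 ≅ Z,  H_1 = 0,  H_2 = 0,  H_3 ≅ Z.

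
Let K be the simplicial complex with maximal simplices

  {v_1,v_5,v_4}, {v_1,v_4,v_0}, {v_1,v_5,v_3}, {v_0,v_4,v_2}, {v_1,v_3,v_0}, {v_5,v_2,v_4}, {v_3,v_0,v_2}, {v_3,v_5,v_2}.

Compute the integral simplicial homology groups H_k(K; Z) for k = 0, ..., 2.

Take the total order v_0 < v_1 < v_2 < v_3 < v_4 < v_5 on the vertex set. Then K (dimension 2) consists of the simplices:

  0-simplices (6): [v_0], [v_1], [v_2], [v_3], [v_4], [v_5]
  1-simplices (12): [v_0,v_1], [v_0,v_2], [v_0,v_3], [v_0,v_4], [v_1,v_3], [v_1,v_4], [v_1,v_5], [v_2,v_3], [v_2,v_4], [v_2,v_5], [v_3,v_5], [v_4,v_5]
  2-simplices (8): [v_0,v_1,v_3], [v_0,v_1,v_4], [v_0,v_2,v_3], [v_0,v_2,v_4], [v_1,v_3,v_5], [v_1,v_4,v_5], [v_2,v_3,v_5], [v_2,v_4,v_5]

giving chain groups C_0 ≅ Z^6, C_1 ≅ Z^12, C_2 ≅ Z^8.

Boundary ∂_1: C_1 → C_0 sends each edge [p,q] (with p < q) to q − p.
This gives a 6×12 integer matrix of rank 5; reducing to Smith normal form yields diagonal entries (1,1,1,1,1).

The boundary map ∂_2: C_2 → C_1 sends each 2-simplex [p,q,r] to [q,r] − [p,r] + [p,q]. For instance
  ∂[v_1,v_3,v_5] = [v_3,v_5] − [v_1,v_5] + [v_1,v_3],
  ∂[v_0,v_1,v_3] = [v_1,v_3] − [v_0,v_3] + [v_0,v_1].
This gives a 12×8 integer matrix of rank 7; reducing to Smith normal form yields diagonal entries (1,1,1,1,1,1,1).

From H_k ≅ ker(∂_k) / im(∂_{k+1}) we obtain:

  H_0: rank C_0 − rank ∂_1 = 6 − 5 = 1, and the invariant factors of ∂_1 are all 1, so H_0 = Z.
  H_1: rank ker ∂_1 − rank ∂_2 = (12 − 5) − 7 = 0, and the invariant factors of ∂_2 are all 1, so H_1 = 0.
  H_2: rank ker ∂_2 − rank ∂_3 = (8 − 7) − 0 = 1, and there is no ∂_3, so H_2 = Z.

As a check, the Euler characteristic is 6 − 12 + 8 = 2, which agrees with 1 − 0 + 1 = 2.
(K is a triangulation of the 2-sphere S^2.)

H_0 = Z,  H_1 = 0,  H_2 = Z.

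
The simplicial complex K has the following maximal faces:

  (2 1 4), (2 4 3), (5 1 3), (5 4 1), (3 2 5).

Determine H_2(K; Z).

We work with the vertex ordering 1 < 2 < 3 < 4 < 5. The simplices of K, each written with vertices in increasing order, are:

  0-simplices (5): [1], [2], [3], [4], [5]
  1-simplices (10): [1,2], [1,3], [1,4], [1,5], [2,3], [2,4], [2,5], [3,4], [3,5], [4,5]
  2-simplices (5): [1,2,4], [1,3,5], [1,4,5], [2,3,4], [2,3,5]

giving chain groups C_0 ≅ Z^5, C_1 ≅ Z^10, C_2 ≅ Z^5.

The boundary map ∂_1: C_1 → C_0 is given by ∂[p,q] = [q] − [p]. For instance
  ∂[2,3] = [3] − [2].
The 5×10 boundary matrix has rank 4 and Smith normal form diag(1,1,1,1).

∂_2: C_2 → C_1 acts by ∂[p,q,r] = [q,r] − [p,r] + [p,q]. For instance
  ∂[2,3,5] = [3,5] − [2,5] + [2,3],
  ∂[1,3,5] = [3,5] − [1,5] + [1,3].
As a 10×5 matrix over Z this has rank 5, with invariant factors (1,1,1,1,1).

Computing H_k = (kernel of ∂_k) / (image of ∂_{k+1}):

  H_2: rank ker ∂_2 − rank ∂_3 = (5 − 5) − 0 = 0, and there is no ∂_3, so H_2 ≅ 0.

H_2 ≅ 0.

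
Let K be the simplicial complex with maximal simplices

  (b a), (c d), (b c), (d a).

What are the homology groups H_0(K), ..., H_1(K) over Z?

H_0 = Z,  H_1 = Z.

Take the total order a < b < c < d on the vertex set. Then K (dimension 1) consists of the simplices:

  0-simplices (4): a, b, c, d
  1-simplices (4): ab, ad, bc, cd

giving chain groups C_0 ≅ Z^4, C_1 ≅ Z^4.

∂_1: C_1 → C_0 maps an edge to its endpoints' difference, ∂[p,q] = q − p. For instance
  ∂ab = b − a.
This gives a 4×4 integer matrix of rank 3; reducing to Smith normal form yields diagonal entries (1,1,1).

Now H_k = ker ∂_k / im ∂_{k+1}, so:

  H_0: rank C_0 − rank ∂_1 = 4 − 3 = 1, and the invariant factors of ∂_1 are all 1, so H_0 ≅ Z.
  H_1: rank ker ∂_1 − rank ∂_2 = (4 − 3) − 0 = 1, and there is no ∂_2, so H_1 ≅ Z.

(K is a triangulation of the circle S^1.)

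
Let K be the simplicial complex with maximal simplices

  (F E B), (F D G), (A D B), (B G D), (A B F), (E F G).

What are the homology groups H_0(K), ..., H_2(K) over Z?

We work with the vertex ordering A < B < D < E < F < G. The simplices of K, each written with vertices in increasing order, are:

  0-simplices (6): A, B, D, E, F, G
  1-simplices (12): AB, AD, AF, BD, BE, BF, BG, DF, DG, EF, EG, FG
  2-simplices (6): ABD, ABF, BDG, BEF, DFG, EFG

giving chain groups C_0 ≅ Z^6, C_1 ≅ Z^12, C_2 ≅ Z^6.

∂_1: C_1 → C_0 sends each edge [p,q] (with p < q) to q − p.
As a 6×12 matrix over Z this has rank 5, with invariant factors (1,1,1,1,1).

Boundary ∂_2: C_2 → C_1 maps a triangle to the signed sum of its edges. For instance
  ∂ABF = BF − AF + AB,
  ∂ABD = BD − AD + AB.
As a 12×6 matrix over Z this has rank 6, with invariant factors (1,1,1,1,1,1).

Now H_k = ker ∂_k / im ∂_{k+1}, so:

  H_0: rank C_0 − rank ∂_1 = 6 − 5 = 1, and the invariant factors of ∂_1 are all 1, so H_0 = Z.
  H_1: rank ker ∂_1 − rank ∂_2 = (12 − 5) − 6 = 1, and the invariant factors of ∂_2 are all 1, so H_1 = Z.
  H_2: rank ker ∂_2 − rank ∂_3 = (6 − 6) − 0 = 0, and there is no ∂_3, so H_2 = 0.

H_0 ≅ Z,  H_1 ≅ Z,  H_2 = 0.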